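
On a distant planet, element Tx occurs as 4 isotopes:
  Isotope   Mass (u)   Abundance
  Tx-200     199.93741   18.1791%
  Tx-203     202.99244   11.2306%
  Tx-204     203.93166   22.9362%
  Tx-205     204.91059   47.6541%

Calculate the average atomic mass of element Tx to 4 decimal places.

Weight each isotope mass by its fractional abundance: 0.181791 × 199.93741 + 0.112306 × 202.99244 + 0.229362 × 203.93166 + 0.476541 × 204.91059
= 36.346822 + 22.797269 + 46.774173 + 97.648297 = 203.566561 u

203.5666 u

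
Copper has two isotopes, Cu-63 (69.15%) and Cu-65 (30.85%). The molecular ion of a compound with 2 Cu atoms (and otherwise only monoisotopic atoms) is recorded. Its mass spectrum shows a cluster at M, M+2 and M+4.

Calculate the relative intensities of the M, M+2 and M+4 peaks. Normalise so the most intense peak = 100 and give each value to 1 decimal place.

Expanding (0.6915 + 0.3085)^2:
P(M) = 0.6915^2 = 0.478172
P(M+2) = 2 × 0.6915^1 × 0.3085^1 = 0.426656
P(M+4) = 0.3085^2 = 0.095172
The M peak is largest (0.478172); scaling to 100 gives 100.0 : 89.2 : 19.9.

100.0 : 89.2 : 19.9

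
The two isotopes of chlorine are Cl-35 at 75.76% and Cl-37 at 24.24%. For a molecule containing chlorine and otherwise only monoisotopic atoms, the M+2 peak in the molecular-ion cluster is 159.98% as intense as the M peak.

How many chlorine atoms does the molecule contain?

For n independent Cl atoms, I(M+2)/I(M) = n · (abundance Cl-37) / (abundance Cl-35) = n · 0.2424/0.7576.
n = 1.5998 × 0.7576/0.2424 = 5.00 ≈ 5

5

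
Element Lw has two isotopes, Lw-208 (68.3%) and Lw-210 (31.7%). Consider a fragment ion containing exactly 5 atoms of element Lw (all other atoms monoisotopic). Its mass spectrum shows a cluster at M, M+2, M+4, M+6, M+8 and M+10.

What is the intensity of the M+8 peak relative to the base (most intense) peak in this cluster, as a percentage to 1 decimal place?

10.0%

Term probabilities: M 0.1486, M+2 0.3449, M+4 0.3202, M+6 0.1486, M+8 0.0345, M+10 0.0032. Base peak = M+2.
P(M+2) = C(5,1) × 0.683^4 × 0.317^1 = 5 × 0.21761199 × 0.3170 = 0.344915 (base)
P(M+8) = C(5,4) × 0.683^1 × 0.317^4 = 5 × 0.6830 × 0.01009804 = 0.034485
Relative intensity = 0.034485 / 0.344915 × 100 = 10.0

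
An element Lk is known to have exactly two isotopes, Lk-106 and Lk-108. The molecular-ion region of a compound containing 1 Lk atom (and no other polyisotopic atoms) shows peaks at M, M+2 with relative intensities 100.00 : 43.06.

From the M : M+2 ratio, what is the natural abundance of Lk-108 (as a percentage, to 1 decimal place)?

30.1%

Let p = fractional abundance of Lk-106. I(M+2)/I(M) = [C(1,1)·p^0·(1−p)] / p^1 = 1·(1−p)/p = 43.06/100.00 = 0.4306
(1−p)/p = 0.4306/1 = 0.4306  ⇒  p = 1/(1 + 0.4306) = 0.6990
Lk-106: 69.9%, Lk-108: 30.1%.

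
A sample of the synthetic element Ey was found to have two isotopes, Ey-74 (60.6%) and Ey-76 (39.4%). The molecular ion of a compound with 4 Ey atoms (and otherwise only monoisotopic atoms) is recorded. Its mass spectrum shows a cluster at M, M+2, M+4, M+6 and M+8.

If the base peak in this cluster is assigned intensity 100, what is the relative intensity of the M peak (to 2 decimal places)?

38.45

Binomial terms of (0.606 + 0.394)^4: M 0.1349, M+2 0.3507, M+4 0.3420, M+6 0.1483, M+8 0.0241 → M+2 is the base peak.
P(M+2) = C(4,1) × 0.606^3 × 0.394^1 = 4 × 0.22254502 × 0.3940 = 0.350731 (base)
P(M) = C(4,0) × 0.606^4 × 0.394^0 = 1 × 0.13486228 × 1.0000 = 0.134862
Relative intensity = 0.134862 / 0.350731 × 100 = 38.45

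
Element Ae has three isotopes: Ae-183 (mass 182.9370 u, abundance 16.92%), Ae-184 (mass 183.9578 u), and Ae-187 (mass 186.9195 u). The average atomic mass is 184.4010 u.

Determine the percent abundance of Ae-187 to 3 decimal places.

The remaining 83.08% is split between Ae-184 (fraction x) and Ae-187 (fraction 0.8308 − x).
Substituting: 183.9578x + 186.9195(0.8308 − x) = 153.4480596
(183.9578 − 186.9195)x = -1.844661  ⇒  x = 0.62284, y = 0.20796
Ae-184: 62.284%, Ae-187: 20.796%.

20.796%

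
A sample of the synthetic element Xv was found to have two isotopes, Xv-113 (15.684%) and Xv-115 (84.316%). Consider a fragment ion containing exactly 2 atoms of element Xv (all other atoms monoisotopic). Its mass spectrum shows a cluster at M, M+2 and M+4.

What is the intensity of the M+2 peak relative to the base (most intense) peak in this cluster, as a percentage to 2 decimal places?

Binomial terms of (0.15684 + 0.84316)^2: M 0.0246, M+2 0.2645, M+4 0.7109 → M+4 is the base peak.
P(M+4) = C(2,2) × 0.15684^0 × 0.84316^2 = 1 × 1.0000 × 0.71091879 = 0.710919 (base)
P(M+2) = C(2,1) × 0.15684^1 × 0.84316^1 = 2 × 0.15684 × 0.84316 = 0.264482
Relative intensity = 0.264482 / 0.710919 × 100 = 37.20

37.20%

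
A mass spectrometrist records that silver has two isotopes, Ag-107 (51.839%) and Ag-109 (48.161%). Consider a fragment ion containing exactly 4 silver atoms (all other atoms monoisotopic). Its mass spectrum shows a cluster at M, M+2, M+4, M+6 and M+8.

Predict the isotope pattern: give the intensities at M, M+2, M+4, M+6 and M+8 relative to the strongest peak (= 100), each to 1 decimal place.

Each Ag atom is independently Ag-107 (p = 0.51839) or Ag-109 (q = 0.48161); the cluster is the binomial expansion (p + q)^4.
P(M) = 0.51839^4 = 0.072215
P(M+2) = 4 × 0.51839^3 × 0.48161^1 = 0.268365
P(M+4) = 6 × 0.51839^2 × 0.48161^2 = 0.373986
P(M+6) = 4 × 0.51839^1 × 0.48161^3 = 0.231634
P(M+8) = 0.48161^4 = 0.053800
The M+4 peak is largest (0.373986); scaling to 100 gives 19.3 : 71.8 : 100.0 : 61.9 : 14.4.

19.3 : 71.8 : 100.0 : 61.9 : 14.4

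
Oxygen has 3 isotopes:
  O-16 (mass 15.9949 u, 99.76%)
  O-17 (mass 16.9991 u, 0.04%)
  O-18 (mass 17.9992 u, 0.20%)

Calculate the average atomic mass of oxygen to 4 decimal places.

Weight each isotope mass by its fractional abundance: 0.9976 × 15.9949 + 0.0004 × 16.9991 + 0.0020 × 17.9992
= 15.95651 + 0.00680 + 0.03600 = 15.99931 u

15.9993 u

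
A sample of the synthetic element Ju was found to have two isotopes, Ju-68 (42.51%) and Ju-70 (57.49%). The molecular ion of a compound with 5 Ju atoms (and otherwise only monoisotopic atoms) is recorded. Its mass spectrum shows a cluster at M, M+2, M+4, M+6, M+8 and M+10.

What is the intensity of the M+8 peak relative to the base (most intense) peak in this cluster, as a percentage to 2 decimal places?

67.62%

(0.4251 + 0.5749)^5 gives M 0.0139, M+2 0.0939, M+4 0.2539, M+6 0.3434, M+8 0.2322, M+10 0.0628; the largest is M+6.
P(M+6) = C(5,3) × 0.4251^2 × 0.5749^3 = 10 × 0.18071001 × 0.1900102 = 0.343367 (base)
P(M+8) = C(5,4) × 0.4251^1 × 0.5749^4 = 5 × 0.4251 × 0.10923687 = 0.232183
Relative intensity = 0.232183 / 0.343367 × 100 = 67.62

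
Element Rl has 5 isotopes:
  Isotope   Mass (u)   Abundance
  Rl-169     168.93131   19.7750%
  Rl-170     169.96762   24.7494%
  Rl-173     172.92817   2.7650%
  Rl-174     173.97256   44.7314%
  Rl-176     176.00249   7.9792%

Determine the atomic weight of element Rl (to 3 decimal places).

Ar = Σ fᵢ·mᵢ = 0.197750 × 168.93131 + 0.247494 × 169.96762 + 0.027650 × 172.92817 + 0.447314 × 173.97256 + 0.079792 × 176.00249
= 33.406167 + 42.065966 + 4.781464 + 77.820362 + 14.043591 = 172.117550 u

172.118 u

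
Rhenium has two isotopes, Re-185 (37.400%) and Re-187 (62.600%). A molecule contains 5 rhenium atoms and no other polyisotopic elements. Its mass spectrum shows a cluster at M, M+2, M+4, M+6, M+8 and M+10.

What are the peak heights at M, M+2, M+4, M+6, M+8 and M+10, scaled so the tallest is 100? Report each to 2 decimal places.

Expanding (0.37400 + 0.62600)^5:
P(M) = 0.37400^5 = 0.007317
P(M+2) = 5 × 0.37400^4 × 0.62600^1 = 0.061239
P(M+4) = 10 × 0.37400^3 × 0.62600^2 = 0.205005
P(M+6) = 10 × 0.37400^2 × 0.62600^3 = 0.343136
P(M+8) = 5 × 0.37400^1 × 0.62600^4 = 0.287170
P(M+10) = 0.62600^5 = 0.096133
The M+6 peak is largest (0.343136); scaling to 100 gives 2.13 : 17.85 : 59.74 : 100.00 : 83.69 : 28.02.

2.13 : 17.85 : 59.74 : 100.00 : 83.69 : 28.02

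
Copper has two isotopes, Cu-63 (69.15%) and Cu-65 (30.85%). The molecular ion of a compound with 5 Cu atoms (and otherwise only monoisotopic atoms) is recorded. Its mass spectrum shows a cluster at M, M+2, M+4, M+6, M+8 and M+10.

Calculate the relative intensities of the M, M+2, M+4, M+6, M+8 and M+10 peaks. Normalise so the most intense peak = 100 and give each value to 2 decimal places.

The 5 Cu atoms are independent, so intensities follow the terms of (0.6915 + 0.3085)^5.
P(M) = 0.6915^5 = 0.158111
P(M+2) = 5 × 0.6915^4 × 0.3085^1 = 0.352691
P(M+4) = 10 × 0.6915^3 × 0.3085^2 = 0.314693
P(M+6) = 10 × 0.6915^2 × 0.3085^3 = 0.140394
P(M+8) = 5 × 0.6915^1 × 0.3085^4 = 0.031317
P(M+10) = 0.3085^5 = 0.002794
The M+2 peak is largest (0.352691); scaling to 100 gives 44.83 : 100.00 : 89.23 : 39.81 : 8.88 : 0.79.

44.83 : 100.00 : 89.23 : 39.81 : 8.88 : 0.79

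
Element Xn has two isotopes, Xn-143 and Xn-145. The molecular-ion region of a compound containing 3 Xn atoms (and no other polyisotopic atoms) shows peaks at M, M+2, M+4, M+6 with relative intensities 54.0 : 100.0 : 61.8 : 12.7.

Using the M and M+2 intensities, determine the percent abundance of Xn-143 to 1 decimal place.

61.8%

If p is the fraction of Xn that is Xn-143, then I(M+2)/I(M) = [C(3,1)·p^2·(1−p)] / p^3 = 3·(1−p)/p = 100.0/54.0 = 1.8519
(1−p)/p = 1.8519/3 = 0.6173  ⇒  p = 1/(1 + 0.6173) = 0.6183
Xn-143: 61.8%, Xn-145: 38.2%.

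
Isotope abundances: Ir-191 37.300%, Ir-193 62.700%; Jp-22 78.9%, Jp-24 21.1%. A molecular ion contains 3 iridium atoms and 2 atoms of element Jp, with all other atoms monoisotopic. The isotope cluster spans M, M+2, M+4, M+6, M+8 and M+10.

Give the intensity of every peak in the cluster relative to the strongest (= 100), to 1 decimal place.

Iridium pattern (n=3): 0.05189512 : 0.26170165 : 0.43991135 : 0.24649188
Element Jp pattern (n=2): 0.622521 : 0.332958 : 0.044521
Convolve the two distributions (both contribute in 2-u steps):
  M: 0.05189512×0.622521 = 0.032306
  M+2: 0.05189512×0.332958 + 0.26170165×0.622521 = 0.180194
  M+4: 0.05189512×0.044521 + 0.26170165×0.332958 + 0.43991135×0.622521 = 0.363300
  M+6: 0.26170165×0.044521 + 0.43991135×0.332958 + 0.24649188×0.622521 = 0.311570
  M+8: 0.43991135×0.044521 + 0.24649188×0.332958 = 0.101657
  M+10: 0.24649188×0.044521 = 0.010974
Scale to base peak (0.363300) = 100: 8.9 : 49.6 : 100.0 : 85.8 : 28.0 : 3.0

8.9 : 49.6 : 100.0 : 85.8 : 28.0 : 3.0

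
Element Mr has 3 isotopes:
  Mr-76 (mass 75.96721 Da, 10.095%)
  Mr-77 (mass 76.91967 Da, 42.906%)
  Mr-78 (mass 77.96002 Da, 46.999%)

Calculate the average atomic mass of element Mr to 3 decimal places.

77.312 Da

Weight each isotope mass by its fractional abundance: 0.10095 × 75.96721 + 0.42906 × 76.91967 + 0.46999 × 77.96002
= 7.668890 + 33.003154 + 36.640430 = 77.312474 Da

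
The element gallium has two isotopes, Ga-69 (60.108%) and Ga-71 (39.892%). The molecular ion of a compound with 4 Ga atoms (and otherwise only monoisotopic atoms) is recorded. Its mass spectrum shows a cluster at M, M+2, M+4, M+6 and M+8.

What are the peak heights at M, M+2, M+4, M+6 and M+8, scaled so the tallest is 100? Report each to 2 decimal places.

Each Ga atom is independently Ga-69 (p = 0.60108) or Ga-71 (q = 0.39892); the cluster is the binomial expansion (p + q)^4.
P(M) = 0.60108^4 = 0.130536
P(M+2) = 4 × 0.60108^3 × 0.39892^1 = 0.346531
P(M+4) = 6 × 0.60108^2 × 0.39892^2 = 0.344975
P(M+6) = 4 × 0.60108^1 × 0.39892^3 = 0.152633
P(M+8) = 0.39892^4 = 0.025325
The M+2 peak is largest (0.346531); scaling to 100 gives 37.67 : 100.00 : 99.55 : 44.05 : 7.31.

37.67 : 100.00 : 99.55 : 44.05 : 7.31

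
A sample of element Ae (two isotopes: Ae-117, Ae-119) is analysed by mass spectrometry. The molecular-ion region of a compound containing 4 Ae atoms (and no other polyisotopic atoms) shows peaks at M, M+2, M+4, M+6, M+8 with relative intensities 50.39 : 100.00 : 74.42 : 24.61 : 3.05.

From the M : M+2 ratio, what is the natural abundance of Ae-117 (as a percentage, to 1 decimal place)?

66.8%

Let p = fractional abundance of Ae-117. I(M+2)/I(M) = [C(4,1)·p^3·(1−p)] / p^4 = 4·(1−p)/p = 100.00/50.39 = 1.9845
(1−p)/p = 1.9845/4 = 0.4961  ⇒  p = 1/(1 + 0.4961) = 0.6684
Ae-117: 66.8%, Ae-119: 33.2%.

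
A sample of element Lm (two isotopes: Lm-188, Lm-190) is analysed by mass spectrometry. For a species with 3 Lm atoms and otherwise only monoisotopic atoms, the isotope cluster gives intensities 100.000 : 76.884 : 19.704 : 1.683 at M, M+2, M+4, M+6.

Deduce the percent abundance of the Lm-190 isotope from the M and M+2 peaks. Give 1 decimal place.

If p is the fraction of Lm that is Lm-188, then I(M+2)/I(M) = [C(3,1)·p^2·(1−p)] / p^3 = 3·(1−p)/p = 76.884/100.000 = 0.7688
(1−p)/p = 0.7688/3 = 0.2563  ⇒  p = 1/(1 + 0.2563) = 0.7960
Lm-188: 79.6%, Lm-190: 20.4%.

20.4%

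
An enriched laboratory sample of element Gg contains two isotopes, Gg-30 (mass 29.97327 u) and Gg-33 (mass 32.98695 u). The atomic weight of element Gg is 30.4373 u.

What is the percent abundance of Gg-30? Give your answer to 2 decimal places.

84.60%

Let x be the fractional abundance of Gg-30; then Gg-33 has abundance 1 − x.
29.97327·x + 32.98695·(1 − x) = 30.4373
(29.97327 − 32.98695)·x = 30.4373 − 32.98695
x = -2.54965 / -3.01368 = 0.84603 → 84.60% Gg-30, 15.40% Gg-33.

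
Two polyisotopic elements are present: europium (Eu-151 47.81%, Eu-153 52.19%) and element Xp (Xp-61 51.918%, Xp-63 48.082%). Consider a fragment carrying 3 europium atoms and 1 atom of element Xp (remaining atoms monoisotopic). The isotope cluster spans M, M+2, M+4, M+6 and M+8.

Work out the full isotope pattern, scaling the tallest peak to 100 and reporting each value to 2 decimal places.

15.13 : 63.58 : 100.00 : 69.79 : 18.23

Europium pattern (n=3): 0.10928391 : 0.3578871 : 0.39067407 : 0.14215492
Element Xp pattern (n=1): 0.51918 : 0.48082
Convolve the two distributions (both contribute in 2-u steps):
  M: 0.10928391×0.51918 = 0.056738
  M+2: 0.10928391×0.48082 + 0.3578871×0.51918 = 0.238354
  M+4: 0.3578871×0.48082 + 0.39067407×0.51918 = 0.374909
  M+6: 0.39067407×0.48082 + 0.14215492×0.51918 = 0.261648
  M+8: 0.14215492×0.48082 = 0.068351
Scale to base peak (0.374909) = 100: 15.13 : 63.58 : 100.00 : 69.79 : 18.23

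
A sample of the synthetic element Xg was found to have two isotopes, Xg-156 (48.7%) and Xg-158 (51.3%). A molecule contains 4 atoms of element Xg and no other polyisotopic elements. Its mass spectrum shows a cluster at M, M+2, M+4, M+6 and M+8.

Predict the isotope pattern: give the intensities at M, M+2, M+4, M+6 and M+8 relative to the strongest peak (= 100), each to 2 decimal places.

15.02 : 63.29 : 100.00 : 70.23 : 18.49

Expanding (0.487 + 0.513)^4:
P(M) = 0.487^4 = 0.056249
P(M+2) = 4 × 0.487^3 × 0.513^1 = 0.237009
P(M+4) = 6 × 0.487^2 × 0.513^2 = 0.374493
P(M+6) = 4 × 0.487^1 × 0.513^3 = 0.262991
P(M+8) = 0.513^4 = 0.069258
The M+4 peak is largest (0.374493); scaling to 100 gives 15.02 : 63.29 : 100.00 : 70.23 : 18.49.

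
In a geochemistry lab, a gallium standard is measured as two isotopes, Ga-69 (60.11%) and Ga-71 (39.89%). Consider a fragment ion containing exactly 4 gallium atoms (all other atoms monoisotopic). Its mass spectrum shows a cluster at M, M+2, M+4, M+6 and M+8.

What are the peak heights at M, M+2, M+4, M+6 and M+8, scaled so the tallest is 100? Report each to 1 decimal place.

37.7 : 100.0 : 99.5 : 44.0 : 7.3

The 4 Ga atoms are independent, so intensities follow the terms of (0.6011 + 0.3989)^4.
P(M) = 0.6011^4 = 0.130553
P(M+2) = 4 × 0.6011^3 × 0.3989^1 = 0.346549
P(M+4) = 6 × 0.6011^2 × 0.3989^2 = 0.344963
P(M+6) = 4 × 0.6011^1 × 0.3989^3 = 0.152616
P(M+8) = 0.3989^4 = 0.025320
The M+2 peak is largest (0.346549); scaling to 100 gives 37.7 : 100.0 : 99.5 : 44.0 : 7.3.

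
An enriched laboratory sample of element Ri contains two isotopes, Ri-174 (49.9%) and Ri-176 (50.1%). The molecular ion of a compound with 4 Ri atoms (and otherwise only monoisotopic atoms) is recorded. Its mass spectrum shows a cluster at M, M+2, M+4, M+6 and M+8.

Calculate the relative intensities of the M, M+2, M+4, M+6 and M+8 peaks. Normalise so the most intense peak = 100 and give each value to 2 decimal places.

The 4 Ri atoms are independent, so intensities follow the terms of (0.499 + 0.501)^4.
P(M) = 0.499^4 = 0.062001
P(M+2) = 4 × 0.499^3 × 0.501^1 = 0.249000
P(M+4) = 6 × 0.499^2 × 0.501^2 = 0.374997
P(M+6) = 4 × 0.499^1 × 0.501^3 = 0.251000
P(M+8) = 0.501^4 = 0.063002
The M+4 peak is largest (0.374997); scaling to 100 gives 16.53 : 66.40 : 100.00 : 66.93 : 16.80.

16.53 : 66.40 : 100.00 : 66.93 : 16.80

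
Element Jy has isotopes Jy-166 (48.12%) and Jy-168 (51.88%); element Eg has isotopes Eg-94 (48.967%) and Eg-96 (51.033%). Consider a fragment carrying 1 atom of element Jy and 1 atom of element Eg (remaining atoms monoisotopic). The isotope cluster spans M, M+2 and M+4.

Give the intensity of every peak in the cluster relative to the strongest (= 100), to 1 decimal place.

Element Jy pattern (n=1): 0.4812 : 0.5188
Element Eg pattern (n=1): 0.48967 : 0.51033
Convolve the two distributions (both contribute in 2-u steps):
  M: 0.4812×0.48967 = 0.235629
  M+2: 0.4812×0.51033 + 0.5188×0.48967 = 0.499612
  M+4: 0.5188×0.51033 = 0.264759
Scale to base peak (0.499612) = 100: 47.2 : 100.0 : 53.0

47.2 : 100.0 : 53.0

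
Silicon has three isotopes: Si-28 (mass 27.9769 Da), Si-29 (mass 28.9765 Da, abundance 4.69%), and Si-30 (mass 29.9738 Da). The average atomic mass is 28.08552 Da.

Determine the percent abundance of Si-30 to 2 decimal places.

Let x and y be the fractions of Si-28 and Si-30. Then x + y = 1 − 0.0469 = 0.9531 and 27.9769x + 29.9738y = 28.08552 − 0.0469×28.9765 = 26.72652215.
Substituting: 27.9769x + 29.9738(0.9531 − x) = 26.72652215
(27.9769 − 29.9738)x = -1.84150663  ⇒  x = 0.92218, y = 0.03092
Si-28: 92.22%, Si-30: 3.09%.

3.09%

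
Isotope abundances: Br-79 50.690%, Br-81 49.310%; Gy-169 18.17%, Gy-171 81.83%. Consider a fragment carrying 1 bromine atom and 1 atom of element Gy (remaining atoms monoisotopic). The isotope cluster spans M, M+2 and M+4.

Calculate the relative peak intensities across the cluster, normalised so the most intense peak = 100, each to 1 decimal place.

Bromine pattern (n=1): 0.5069 : 0.4931
Element Gy pattern (n=1): 0.1817 : 0.8183
Convolve the two distributions (both contribute in 2-u steps):
  M: 0.5069×0.1817 = 0.092104
  M+2: 0.5069×0.8183 + 0.4931×0.1817 = 0.504393
  M+4: 0.4931×0.8183 = 0.403504
Scale to base peak (0.504393) = 100: 18.3 : 100.0 : 80.0

18.3 : 100.0 : 80.0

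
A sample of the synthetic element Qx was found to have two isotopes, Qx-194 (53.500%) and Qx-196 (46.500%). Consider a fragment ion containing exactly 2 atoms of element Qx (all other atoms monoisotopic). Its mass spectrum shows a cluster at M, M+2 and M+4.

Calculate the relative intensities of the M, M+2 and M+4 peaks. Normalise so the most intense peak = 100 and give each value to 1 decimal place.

57.5 : 100.0 : 43.5

The 2 Qx atoms are independent, so intensities follow the terms of (0.53500 + 0.46500)^2.
P(M) = 0.53500^2 = 0.286225
P(M+2) = 2 × 0.53500^1 × 0.46500^1 = 0.497550
P(M+4) = 0.46500^2 = 0.216225
The M+2 peak is largest (0.497550); scaling to 100 gives 57.5 : 100.0 : 43.5.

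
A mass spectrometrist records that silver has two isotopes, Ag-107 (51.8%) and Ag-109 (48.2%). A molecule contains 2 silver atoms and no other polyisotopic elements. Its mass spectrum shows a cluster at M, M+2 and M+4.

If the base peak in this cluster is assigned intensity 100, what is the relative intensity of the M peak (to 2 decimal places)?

53.73

Term probabilities: M 0.2683, M+2 0.4994, M+4 0.2323. Base peak = M+2.
P(M+2) = C(2,1) × 0.518^1 × 0.482^1 = 2 × 0.5180 × 0.4820 = 0.499352 (base)
P(M) = C(2,0) × 0.518^2 × 0.482^0 = 1 × 0.268324 × 1.0000 = 0.268324
Relative intensity = 0.268324 / 0.499352 × 100 = 53.73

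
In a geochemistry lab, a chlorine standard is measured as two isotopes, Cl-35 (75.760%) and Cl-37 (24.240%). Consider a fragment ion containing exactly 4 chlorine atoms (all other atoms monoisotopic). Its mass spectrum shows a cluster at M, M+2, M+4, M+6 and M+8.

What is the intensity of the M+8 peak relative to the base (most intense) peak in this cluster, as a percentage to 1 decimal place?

Term probabilities: M 0.3294, M+2 0.4216, M+4 0.2023, M+6 0.0432, M+8 0.0035. Base peak = M+2.
P(M+2) = C(4,1) × 0.75760^3 × 0.24240^1 = 4 × 0.4348304 × 0.2424 = 0.421612 (base)
P(M+8) = C(4,4) × 0.75760^0 × 0.24240^4 = 1 × 1.0000 × 0.00345247 = 0.003452
Relative intensity = 0.003452 / 0.421612 × 100 = 0.8

0.8%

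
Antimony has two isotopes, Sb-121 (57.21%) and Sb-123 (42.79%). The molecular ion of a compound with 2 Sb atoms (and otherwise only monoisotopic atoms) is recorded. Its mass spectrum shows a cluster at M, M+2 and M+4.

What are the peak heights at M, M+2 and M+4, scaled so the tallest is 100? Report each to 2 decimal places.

Each Sb atom is independently Sb-121 (p = 0.5721) or Sb-123 (q = 0.4279); the cluster is the binomial expansion (p + q)^2.
P(M) = 0.5721^2 = 0.327298
P(M+2) = 2 × 0.5721^1 × 0.4279^1 = 0.489603
P(M+4) = 0.4279^2 = 0.183098
The M+2 peak is largest (0.489603); scaling to 100 gives 66.85 : 100.00 : 37.40.

66.85 : 100.00 : 37.40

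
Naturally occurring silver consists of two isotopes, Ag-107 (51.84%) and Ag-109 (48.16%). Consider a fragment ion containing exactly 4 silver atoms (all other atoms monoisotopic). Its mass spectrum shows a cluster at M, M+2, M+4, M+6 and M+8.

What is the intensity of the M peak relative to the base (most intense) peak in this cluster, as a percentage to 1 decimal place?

19.3%

(0.5184 + 0.4816)^4 gives M 0.0722, M+2 0.2684, M+4 0.3740, M+6 0.2316, M+8 0.0538; the largest is M+4.
P(M+4) = C(4,2) × 0.5184^2 × 0.4816^2 = 6 × 0.26873856 × 0.23193856 = 0.373985 (base)
P(M) = C(4,0) × 0.5184^4 × 0.4816^0 = 1 × 0.07222041 × 1.0000 = 0.072220
Relative intensity = 0.072220 / 0.373985 × 100 = 19.3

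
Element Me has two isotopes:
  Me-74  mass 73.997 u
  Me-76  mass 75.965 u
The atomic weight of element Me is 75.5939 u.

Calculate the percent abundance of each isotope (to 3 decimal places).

Me-74: 18.857%, Me-76: 81.143%

Let x be the fractional abundance of Me-74; then Me-76 has abundance 1 − x.
73.997·x + 75.965·(1 − x) = 75.5939
(73.997 − 75.965)·x = 75.5939 − 75.965
x = -0.3711 / -1.968 = 0.18857 → 18.857% Me-74, 81.143% Me-76.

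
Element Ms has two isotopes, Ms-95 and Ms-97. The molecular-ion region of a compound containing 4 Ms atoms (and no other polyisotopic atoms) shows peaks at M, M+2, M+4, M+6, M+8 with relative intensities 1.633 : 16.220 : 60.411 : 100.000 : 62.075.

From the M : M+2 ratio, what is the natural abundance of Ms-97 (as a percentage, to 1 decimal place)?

Write p for the Ms-95 fraction. I(M+2)/I(M) = [C(4,1)·p^3·(1−p)] / p^4 = 4·(1−p)/p = 16.220/1.633 = 9.9326
(1−p)/p = 9.9326/4 = 2.4832  ⇒  p = 1/(1 + 2.4832) = 0.2871
Ms-95: 28.7%, Ms-97: 71.3%.

71.3%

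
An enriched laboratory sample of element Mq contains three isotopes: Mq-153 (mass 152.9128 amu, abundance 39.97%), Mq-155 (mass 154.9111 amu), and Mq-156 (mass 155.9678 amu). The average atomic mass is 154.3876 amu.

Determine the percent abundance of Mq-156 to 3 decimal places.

The remaining 60.03% is split between Mq-155 (fraction x) and Mq-156 (fraction 0.6003 − x).
Substituting: 154.9111x + 155.9678(0.6003 − x) = 93.26835384
(154.9111 − 155.9678)x = -0.3591165  ⇒  x = 0.33985, y = 0.26045
Mq-155: 33.985%, Mq-156: 26.045%.

26.045%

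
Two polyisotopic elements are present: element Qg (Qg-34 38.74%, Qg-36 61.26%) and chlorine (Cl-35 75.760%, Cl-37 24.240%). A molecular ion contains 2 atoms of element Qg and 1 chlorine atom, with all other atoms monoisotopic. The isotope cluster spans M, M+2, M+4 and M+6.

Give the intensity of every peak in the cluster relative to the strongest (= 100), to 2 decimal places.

Element Qg pattern (n=2): 0.15007876 : 0.47464248 : 0.37527876
Chlorine pattern (n=1): 0.7576 : 0.2424
Convolve the two distributions (both contribute in 2-u steps):
  M: 0.15007876×0.7576 = 0.113700
  M+2: 0.15007876×0.2424 + 0.47464248×0.7576 = 0.395968
  M+4: 0.47464248×0.2424 + 0.37527876×0.7576 = 0.399365
  M+6: 0.37527876×0.2424 = 0.090968
Scale to base peak (0.399365) = 100: 28.47 : 99.15 : 100.00 : 22.78

28.47 : 99.15 : 100.00 : 22.78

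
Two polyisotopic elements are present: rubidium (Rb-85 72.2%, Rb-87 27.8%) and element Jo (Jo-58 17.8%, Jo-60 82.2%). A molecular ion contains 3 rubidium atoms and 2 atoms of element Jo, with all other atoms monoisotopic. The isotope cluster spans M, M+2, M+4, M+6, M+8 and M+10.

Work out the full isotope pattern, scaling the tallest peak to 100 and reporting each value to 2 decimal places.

3.08 : 32.03 : 100.00 : 88.78 : 30.86 : 3.75

Rubidium pattern (n=3): 0.37636705 : 0.43475086 : 0.16739714 : 0.02148495
Element Jo pattern (n=2): 0.031684 : 0.292632 : 0.675684
Convolve the two distributions (both contribute in 2-u steps):
  M: 0.37636705×0.031684 = 0.011925
  M+2: 0.37636705×0.292632 + 0.43475086×0.031684 = 0.123912
  M+4: 0.37636705×0.675684 + 0.43475086×0.292632 + 0.16739714×0.031684 = 0.386831
  M+6: 0.43475086×0.675684 + 0.16739714×0.292632 + 0.02148495×0.031684 = 0.343421
  M+8: 0.16739714×0.675684 + 0.02148495×0.292632 = 0.119395
  M+10: 0.02148495×0.675684 = 0.014517
Scale to base peak (0.386831) = 100: 3.08 : 32.03 : 100.00 : 88.78 : 30.86 : 3.75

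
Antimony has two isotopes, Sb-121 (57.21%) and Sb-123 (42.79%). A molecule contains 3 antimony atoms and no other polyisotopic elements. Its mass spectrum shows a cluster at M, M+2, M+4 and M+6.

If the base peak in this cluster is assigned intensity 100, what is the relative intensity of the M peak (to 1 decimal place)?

44.6

Term probabilities: M 0.1872, M+2 0.4202, M+4 0.3143, M+6 0.0783. Base peak = M+2.
P(M+2) = C(3,1) × 0.5721^2 × 0.4279^1 = 3 × 0.32729841 × 0.4279 = 0.420153 (base)
P(M) = C(3,0) × 0.5721^3 × 0.4279^0 = 1 × 0.18724742 × 1.0000 = 0.187247
Relative intensity = 0.187247 / 0.420153 × 100 = 44.6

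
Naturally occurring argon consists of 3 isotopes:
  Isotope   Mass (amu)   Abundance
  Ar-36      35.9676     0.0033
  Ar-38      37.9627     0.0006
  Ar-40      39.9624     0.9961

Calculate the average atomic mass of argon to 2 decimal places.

39.95 amu

Weight each isotope mass by its fractional abundance: 0.0033 × 35.9676 + 0.0006 × 37.9627 + 0.9961 × 39.9624
= 0.11869 + 0.02278 + 39.80655 = 39.94802 amu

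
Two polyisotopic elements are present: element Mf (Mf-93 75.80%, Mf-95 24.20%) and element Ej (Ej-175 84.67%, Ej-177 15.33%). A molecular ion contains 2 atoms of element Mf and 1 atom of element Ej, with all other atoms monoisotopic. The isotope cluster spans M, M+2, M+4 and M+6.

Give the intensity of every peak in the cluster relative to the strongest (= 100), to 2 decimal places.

100.00 : 81.96 : 21.75 : 1.85

Element Mf pattern (n=2): 0.574564 : 0.366872 : 0.058564
Element Ej pattern (n=1): 0.8467 : 0.1533
Convolve the two distributions (both contribute in 2-u steps):
  M: 0.574564×0.8467 = 0.486483
  M+2: 0.574564×0.1533 + 0.366872×0.8467 = 0.398711
  M+4: 0.366872×0.1533 + 0.058564×0.8467 = 0.105828
  M+6: 0.058564×0.1533 = 0.008978
Scale to base peak (0.486483) = 100: 100.00 : 81.96 : 21.75 : 1.85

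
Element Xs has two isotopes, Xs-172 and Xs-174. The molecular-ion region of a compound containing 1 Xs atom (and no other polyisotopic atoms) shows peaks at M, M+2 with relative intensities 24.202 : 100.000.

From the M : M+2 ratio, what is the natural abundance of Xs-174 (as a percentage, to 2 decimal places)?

80.51%

If p is the fraction of Xs that is Xs-172, then I(M+2)/I(M) = [C(1,1)·p^0·(1−p)] / p^1 = 1·(1−p)/p = 100.000/24.202 = 4.1319
(1−p)/p = 4.1319/1 = 4.1319  ⇒  p = 1/(1 + 4.1319) = 0.1949
Xs-172: 19.49%, Xs-174: 80.51%.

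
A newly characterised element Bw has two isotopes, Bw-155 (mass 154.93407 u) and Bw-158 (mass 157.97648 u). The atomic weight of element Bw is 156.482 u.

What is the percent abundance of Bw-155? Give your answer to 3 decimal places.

Writing the weighted mean with unknown fraction x of Bw-155:
154.93407·x + 157.97648·(1 − x) = 156.482
(154.93407 − 157.97648)·x = 156.482 − 157.97648
x = -1.49448 / -3.04241 = 0.49122 → 49.122% Bw-155, 50.878% Bw-158.

49.122%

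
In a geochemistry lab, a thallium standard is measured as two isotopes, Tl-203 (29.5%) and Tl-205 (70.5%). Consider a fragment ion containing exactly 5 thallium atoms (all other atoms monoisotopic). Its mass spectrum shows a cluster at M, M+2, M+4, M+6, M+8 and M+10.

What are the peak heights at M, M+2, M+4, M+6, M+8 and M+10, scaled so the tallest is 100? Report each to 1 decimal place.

0.6 : 7.3 : 35.0 : 83.7 : 100.0 : 47.8

The 5 Tl atoms are independent, so intensities follow the terms of (0.295 + 0.705)^5.
P(M) = 0.295^5 = 0.002234
P(M+2) = 5 × 0.295^4 × 0.705^1 = 0.026696
P(M+4) = 10 × 0.295^3 × 0.705^2 = 0.127598
P(M+6) = 10 × 0.295^2 × 0.705^3 = 0.304938
P(M+8) = 5 × 0.295^1 × 0.705^4 = 0.364375
P(M+10) = 0.705^5 = 0.174159
The M+8 peak is largest (0.364375); scaling to 100 gives 0.6 : 7.3 : 35.0 : 83.7 : 100.0 : 47.8.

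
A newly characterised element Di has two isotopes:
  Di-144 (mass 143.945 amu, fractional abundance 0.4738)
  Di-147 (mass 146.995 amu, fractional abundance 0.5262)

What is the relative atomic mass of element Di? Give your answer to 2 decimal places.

145.55 amu

Weight each isotope mass by its fractional abundance: 0.4738 × 143.945 + 0.5262 × 146.995
= 68.2011 + 77.3488 = 145.5499 amu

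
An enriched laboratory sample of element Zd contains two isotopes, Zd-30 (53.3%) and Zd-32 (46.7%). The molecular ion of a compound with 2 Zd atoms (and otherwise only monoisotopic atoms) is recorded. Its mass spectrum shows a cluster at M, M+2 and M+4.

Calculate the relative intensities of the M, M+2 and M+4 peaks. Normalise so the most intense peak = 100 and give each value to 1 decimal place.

57.1 : 100.0 : 43.8

Expanding (0.533 + 0.467)^2:
P(M) = 0.533^2 = 0.284089
P(M+2) = 2 × 0.533^1 × 0.467^1 = 0.497822
P(M+4) = 0.467^2 = 0.218089
The M+2 peak is largest (0.497822); scaling to 100 gives 57.1 : 100.0 : 43.8.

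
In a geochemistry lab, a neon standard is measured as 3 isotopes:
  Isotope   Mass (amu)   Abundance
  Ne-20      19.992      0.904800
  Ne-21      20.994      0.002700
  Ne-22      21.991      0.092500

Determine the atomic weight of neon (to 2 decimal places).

20.18 amu

Average mass = Σ (abundance × isotope mass) = 0.904800 × 19.992 + 0.002700 × 20.994 + 0.092500 × 21.991
= 18.0888 + 0.0567 + 2.0342 = 20.1797 amu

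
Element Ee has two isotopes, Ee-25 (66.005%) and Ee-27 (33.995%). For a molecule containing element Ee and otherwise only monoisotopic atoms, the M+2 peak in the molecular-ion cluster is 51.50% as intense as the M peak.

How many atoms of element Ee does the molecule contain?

1

The M+2/M ratio from n Ee atoms is n · q/p = n · 0.33995/0.66005.
n = 0.5150 × 0.66005/0.33995 = 1.00 ≈ 1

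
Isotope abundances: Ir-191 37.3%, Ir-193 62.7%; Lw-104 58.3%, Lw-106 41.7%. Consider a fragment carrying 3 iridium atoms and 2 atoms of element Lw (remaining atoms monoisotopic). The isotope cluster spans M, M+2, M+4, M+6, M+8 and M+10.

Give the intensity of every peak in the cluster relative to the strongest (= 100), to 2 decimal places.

5.14 : 33.27 : 83.28 : 100.00 : 57.21 : 12.49

Iridium pattern (n=3): 0.05189512 : 0.26170165 : 0.43991135 : 0.24649188
Element Lw pattern (n=2): 0.339889 : 0.486222 : 0.173889
Convolve the two distributions (both contribute in 2-u steps):
  M: 0.05189512×0.339889 = 0.017639
  M+2: 0.05189512×0.486222 + 0.26170165×0.339889 = 0.114182
  M+4: 0.05189512×0.173889 + 0.26170165×0.486222 + 0.43991135×0.339889 = 0.285790
  M+6: 0.26170165×0.173889 + 0.43991135×0.486222 + 0.24649188×0.339889 = 0.343181
  M+8: 0.43991135×0.173889 + 0.24649188×0.486222 = 0.196346
  M+10: 0.24649188×0.173889 = 0.042862
Scale to base peak (0.343181) = 100: 5.14 : 33.27 : 83.28 : 100.00 : 57.21 : 12.49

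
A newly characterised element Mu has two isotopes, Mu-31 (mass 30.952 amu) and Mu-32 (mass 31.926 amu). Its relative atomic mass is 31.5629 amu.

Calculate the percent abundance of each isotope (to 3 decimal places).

Mu-31: 37.279%, Mu-32: 62.721%

Writing the weighted mean with unknown fraction x of Mu-31:
30.952·x + 31.926·(1 − x) = 31.5629
(30.952 − 31.926)·x = 31.5629 − 31.926
x = -0.3631 / -0.974 = 0.37279 → 37.279% Mu-31, 62.721% Mu-32.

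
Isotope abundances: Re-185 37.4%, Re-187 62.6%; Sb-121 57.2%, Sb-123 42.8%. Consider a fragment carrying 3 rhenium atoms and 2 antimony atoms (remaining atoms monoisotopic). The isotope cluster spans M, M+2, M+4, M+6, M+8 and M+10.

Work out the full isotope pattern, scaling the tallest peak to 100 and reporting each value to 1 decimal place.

5.0 : 32.5 : 82.1 : 100.0 : 58.4 : 13.1

Rhenium pattern (n=3): 0.05231362 : 0.26268713 : 0.43968487 : 0.24531438
Antimony pattern (n=2): 0.327184 : 0.489632 : 0.183184
Convolve the two distributions (both contribute in 2-u steps):
  M: 0.05231362×0.327184 = 0.017116
  M+2: 0.05231362×0.489632 + 0.26268713×0.327184 = 0.111561
  M+4: 0.05231362×0.183184 + 0.26268713×0.489632 + 0.43968487×0.327184 = 0.282061
  M+6: 0.26268713×0.183184 + 0.43968487×0.489632 + 0.24531438×0.327184 = 0.343667
  M+8: 0.43968487×0.183184 + 0.24531438×0.489632 = 0.200657
  M+10: 0.24531438×0.183184 = 0.044938
Scale to base peak (0.343667) = 100: 5.0 : 32.5 : 82.1 : 100.0 : 58.4 : 13.1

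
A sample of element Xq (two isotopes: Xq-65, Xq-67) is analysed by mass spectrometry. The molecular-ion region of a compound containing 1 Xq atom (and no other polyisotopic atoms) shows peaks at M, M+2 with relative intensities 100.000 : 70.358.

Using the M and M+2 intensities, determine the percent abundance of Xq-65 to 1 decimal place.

If p is the fraction of Xq that is Xq-65, then I(M+2)/I(M) = [C(1,1)·p^0·(1−p)] / p^1 = 1·(1−p)/p = 70.358/100.000 = 0.7036
(1−p)/p = 0.7036/1 = 0.7036  ⇒  p = 1/(1 + 0.7036) = 0.5870
Xq-65: 58.7%, Xq-67: 41.3%.

58.7%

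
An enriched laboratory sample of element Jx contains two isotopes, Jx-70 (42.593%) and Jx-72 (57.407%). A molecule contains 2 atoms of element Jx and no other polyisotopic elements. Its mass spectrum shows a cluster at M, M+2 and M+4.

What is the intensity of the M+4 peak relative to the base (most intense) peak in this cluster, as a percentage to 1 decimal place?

67.4%

(0.42593 + 0.57407)^2 gives M 0.1814, M+2 0.4890, M+4 0.3296; the largest is M+2.
P(M+2) = C(2,1) × 0.42593^1 × 0.57407^1 = 2 × 0.42593 × 0.57407 = 0.489027 (base)
P(M+4) = C(2,2) × 0.42593^0 × 0.57407^2 = 1 × 1.0000 × 0.32955636 = 0.329556
Relative intensity = 0.329556 / 0.489027 × 100 = 67.4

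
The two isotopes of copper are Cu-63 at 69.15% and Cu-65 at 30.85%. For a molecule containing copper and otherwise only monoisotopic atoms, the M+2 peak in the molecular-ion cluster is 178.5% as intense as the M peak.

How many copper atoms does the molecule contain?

4

For n independent Cu atoms, I(M+2)/I(M) = n · (abundance Cu-65) / (abundance Cu-63) = n · 0.3085/0.6915.
n = 1.785 × 0.6915/0.3085 = 4.00 ≈ 4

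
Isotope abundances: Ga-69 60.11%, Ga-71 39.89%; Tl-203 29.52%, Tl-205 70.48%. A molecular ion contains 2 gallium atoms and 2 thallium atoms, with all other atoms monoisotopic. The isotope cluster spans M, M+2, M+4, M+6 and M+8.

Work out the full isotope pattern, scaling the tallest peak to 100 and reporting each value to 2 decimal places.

Gallium pattern (n=2): 0.36132121 : 0.47955758 : 0.15912121
Thallium pattern (n=2): 0.08714304 : 0.41611392 : 0.49674304
Convolve the two distributions (both contribute in 2-u steps):
  M: 0.36132121×0.08714304 = 0.031487
  M+2: 0.36132121×0.41611392 + 0.47955758×0.08714304 = 0.192141
  M+4: 0.36132121×0.49674304 + 0.47955758×0.41611392 + 0.15912121×0.08714304 = 0.392901
  M+6: 0.47955758×0.49674304 + 0.15912121×0.41611392 = 0.304429
  M+8: 0.15912121×0.49674304 = 0.079042
Scale to base peak (0.392901) = 100: 8.01 : 48.90 : 100.00 : 77.48 : 20.12

8.01 : 48.90 : 100.00 : 77.48 : 20.12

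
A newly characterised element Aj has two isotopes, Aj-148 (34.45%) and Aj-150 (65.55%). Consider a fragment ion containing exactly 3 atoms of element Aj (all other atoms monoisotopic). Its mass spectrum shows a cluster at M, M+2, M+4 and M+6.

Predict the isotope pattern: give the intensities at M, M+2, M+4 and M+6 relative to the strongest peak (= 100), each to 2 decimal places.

9.21 : 52.56 : 100.00 : 63.43

The 3 Aj atoms are independent, so intensities follow the terms of (0.3445 + 0.6555)^3.
P(M) = 0.3445^3 = 0.040885
P(M+2) = 3 × 0.3445^2 × 0.6555^1 = 0.233385
P(M+4) = 3 × 0.3445^1 × 0.6555^2 = 0.444075
P(M+6) = 0.6555^3 = 0.281655
The M+4 peak is largest (0.444075); scaling to 100 gives 9.21 : 52.56 : 100.00 : 63.43.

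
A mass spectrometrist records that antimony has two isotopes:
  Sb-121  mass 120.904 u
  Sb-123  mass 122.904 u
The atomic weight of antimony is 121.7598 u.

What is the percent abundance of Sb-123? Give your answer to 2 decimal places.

Let x be the fractional abundance of Sb-121; then Sb-123 has abundance 1 − x.
120.904·x + 122.904·(1 − x) = 121.7598
(120.904 − 122.904)·x = 121.7598 − 122.904
x = -1.1442 / -2.000 = 0.57210 → 57.21% Sb-121, 42.79% Sb-123.

42.79%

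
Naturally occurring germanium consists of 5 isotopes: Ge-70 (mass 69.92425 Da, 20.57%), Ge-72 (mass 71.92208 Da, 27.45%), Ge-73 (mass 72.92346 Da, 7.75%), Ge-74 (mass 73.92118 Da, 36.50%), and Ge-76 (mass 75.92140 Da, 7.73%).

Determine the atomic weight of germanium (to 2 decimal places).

Average mass = Σ (abundance × isotope mass) = 0.2057 × 69.92425 + 0.2745 × 71.92208 + 0.0775 × 72.92346 + 0.3650 × 73.92118 + 0.0773 × 75.92140
= 14.383418 + 19.742611 + 5.651568 + 26.981231 + 5.868724 = 72.627552 Da

72.63 Da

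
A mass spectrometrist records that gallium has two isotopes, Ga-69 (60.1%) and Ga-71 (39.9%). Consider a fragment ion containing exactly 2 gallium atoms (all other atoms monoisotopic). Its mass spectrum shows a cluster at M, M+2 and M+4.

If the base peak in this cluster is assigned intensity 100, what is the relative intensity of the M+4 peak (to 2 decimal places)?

33.19

Term probabilities: M 0.3612, M+2 0.4796, M+4 0.1592. Base peak = M+2.
P(M+2) = C(2,1) × 0.601^1 × 0.399^1 = 2 × 0.6010 × 0.3990 = 0.479598 (base)
P(M+4) = C(2,2) × 0.601^0 × 0.399^2 = 1 × 1.0000 × 0.159201 = 0.159201
Relative intensity = 0.159201 / 0.479598 × 100 = 33.19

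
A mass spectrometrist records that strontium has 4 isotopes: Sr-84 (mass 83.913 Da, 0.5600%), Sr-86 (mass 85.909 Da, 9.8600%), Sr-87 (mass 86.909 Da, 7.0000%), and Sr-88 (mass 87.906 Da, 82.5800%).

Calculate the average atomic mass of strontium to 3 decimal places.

87.617 Da

Weight each isotope mass by its fractional abundance: 0.005600 × 83.913 + 0.098600 × 85.909 + 0.070000 × 86.909 + 0.825800 × 87.906
= 0.4699 + 8.4706 + 6.0836 + 72.5928 = 87.6169 Da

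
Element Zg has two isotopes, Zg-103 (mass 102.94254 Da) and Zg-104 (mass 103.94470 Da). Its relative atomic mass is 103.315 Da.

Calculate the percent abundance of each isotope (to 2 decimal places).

Let x be the fractional abundance of Zg-103; then Zg-104 has abundance 1 − x.
102.94254·x + 103.94470·(1 − x) = 103.315
(102.94254 − 103.94470)·x = 103.315 − 103.94470
x = -0.62970 / -1.00216 = 0.62834 → 62.83% Zg-103, 37.17% Zg-104.

Zg-103: 62.83%, Zg-104: 37.17%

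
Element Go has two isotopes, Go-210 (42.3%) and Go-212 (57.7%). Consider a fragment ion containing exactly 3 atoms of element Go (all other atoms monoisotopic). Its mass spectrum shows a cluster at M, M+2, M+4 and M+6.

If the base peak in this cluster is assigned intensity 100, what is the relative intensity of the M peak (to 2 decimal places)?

(0.423 + 0.577)^3 gives M 0.0757, M+2 0.3097, M+4 0.4225, M+6 0.1921; the largest is M+4.
P(M+4) = C(3,2) × 0.423^1 × 0.577^2 = 3 × 0.4230 × 0.332929 = 0.422487 (base)
P(M) = C(3,0) × 0.423^3 × 0.577^0 = 1 × 0.07568697 × 1.0000 = 0.075687
Relative intensity = 0.075687 / 0.422487 × 100 = 17.91

17.91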